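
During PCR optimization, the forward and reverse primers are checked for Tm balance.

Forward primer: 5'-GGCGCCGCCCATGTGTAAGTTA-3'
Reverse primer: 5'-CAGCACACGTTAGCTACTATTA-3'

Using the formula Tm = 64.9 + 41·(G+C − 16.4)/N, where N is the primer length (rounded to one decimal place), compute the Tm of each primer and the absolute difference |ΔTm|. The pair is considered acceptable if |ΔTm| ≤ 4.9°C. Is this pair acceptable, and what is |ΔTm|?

|ΔTm| = 7.5°C; the pair is not acceptable.

Forward: G+C = 13, N = 22 → Tm = 64.9 + 41·(13 − 16.4)/22 = 58.6°C.
Reverse: G+C = 9, N = 22 → Tm = 64.9 + 41·(9 − 16.4)/22 = 51.1°C.
|ΔTm| = |58.6 − 51.1| = 7.5°C, > 4.9°C.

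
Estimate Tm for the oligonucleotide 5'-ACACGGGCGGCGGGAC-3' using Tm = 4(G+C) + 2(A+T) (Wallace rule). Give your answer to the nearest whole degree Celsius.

58°C

Base counts: A=3, T=0, G=8, C=5 (length 16).
Tm = 2·(3+0) + 4·(8+5) = 2·3 + 4·13 = 6 + 52 = 58°C.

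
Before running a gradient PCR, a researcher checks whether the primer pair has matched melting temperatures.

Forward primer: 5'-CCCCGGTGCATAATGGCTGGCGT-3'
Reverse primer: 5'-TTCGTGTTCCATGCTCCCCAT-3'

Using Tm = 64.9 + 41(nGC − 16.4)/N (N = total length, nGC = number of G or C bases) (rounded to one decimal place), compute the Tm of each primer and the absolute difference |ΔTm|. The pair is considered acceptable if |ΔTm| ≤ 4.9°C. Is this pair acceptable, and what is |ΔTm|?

Forward: G+C = 15, N = 23 → Tm = 64.9 + 41·(15 − 16.4)/23 = 62.4°C.
Reverse: G+C = 11, N = 21 → Tm = 64.9 + 41·(11 − 16.4)/21 = 54.4°C.
|ΔTm| = |62.4 − 54.4| = 8.0°C, > 4.9°C.

|ΔTm| = 8.0°C; the pair is not acceptable.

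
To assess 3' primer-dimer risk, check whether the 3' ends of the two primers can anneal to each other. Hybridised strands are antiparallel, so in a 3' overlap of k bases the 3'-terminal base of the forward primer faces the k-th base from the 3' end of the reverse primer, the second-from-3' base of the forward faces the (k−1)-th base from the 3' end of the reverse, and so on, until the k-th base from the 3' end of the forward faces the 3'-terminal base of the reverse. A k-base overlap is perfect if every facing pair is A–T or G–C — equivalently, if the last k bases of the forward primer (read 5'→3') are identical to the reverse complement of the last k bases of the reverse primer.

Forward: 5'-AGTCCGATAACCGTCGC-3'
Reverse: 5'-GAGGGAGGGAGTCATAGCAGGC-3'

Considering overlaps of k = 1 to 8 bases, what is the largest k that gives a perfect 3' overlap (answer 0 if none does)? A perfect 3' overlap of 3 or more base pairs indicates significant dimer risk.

Last 8 bases (5'→3') — forward …ACCGTCGC, reverse …TAGCAGGC.
Reverse complement of the reverse primer's last 8 bases: GCCTGCTA; its first k bases are the reverse complement of the reverse primer's last k bases, so a perfect k-base overlap needs the forward primer's last k bases to equal them.
Comparing (forward last k vs required): k=1: C vs G ✗; k=2: GC vs GC ✓; k=3: CGC vs GCC ✗; k=4: TCGC vs GCCT ✗; k=5: GTCGC vs GCCTG ✗; k=6: CGTCGC vs GCCTGC ✗; k=7: CCGTCGC vs GCCTGCT ✗; k=8: ACCGTCGC vs GCCTGCTA ✗.
Only k = 2 is perfect, so the longest perfect 3' overlap is 2.

Longest perfect overlap: 2 complementary base pairs; below the dimer-risk threshold (threshold 3).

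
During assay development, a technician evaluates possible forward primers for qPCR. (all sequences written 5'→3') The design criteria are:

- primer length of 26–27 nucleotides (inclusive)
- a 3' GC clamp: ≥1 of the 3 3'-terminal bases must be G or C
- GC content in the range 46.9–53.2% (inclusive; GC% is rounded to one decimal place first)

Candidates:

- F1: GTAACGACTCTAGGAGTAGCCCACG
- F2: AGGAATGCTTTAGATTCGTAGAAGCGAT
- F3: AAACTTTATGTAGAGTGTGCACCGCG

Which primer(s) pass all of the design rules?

F1 (25 nt, A=7 T=4 G=7 C=7): length 25, outside 26–27 ✗; 3' end ACG has 2 G/C ✓; GC 14/25 = 56.0%, outside 46.9–53.2% ✗ — fails.
F2 (28 nt, A=9 T=8 G=8 C=3): length 28, outside 26–27 ✗; 3' end GAT has 1 G/C ✓; GC 11/28 = 39.3%, outside 46.9–53.2% ✗ — fails.
F3 (26 nt, A=7 T=7 G=7 C=5): length 26 ✓; 3' end GCG has 3 G/C ✓; GC 12/26 = 46.2%, outside 46.9–53.2% ✗ — fails.

None of the candidates satisfy all criteria.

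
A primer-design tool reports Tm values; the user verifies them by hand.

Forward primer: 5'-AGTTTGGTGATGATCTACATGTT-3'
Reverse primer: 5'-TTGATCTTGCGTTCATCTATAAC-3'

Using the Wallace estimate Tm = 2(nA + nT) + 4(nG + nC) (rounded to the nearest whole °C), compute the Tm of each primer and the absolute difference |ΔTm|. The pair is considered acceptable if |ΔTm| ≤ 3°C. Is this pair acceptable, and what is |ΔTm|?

Forward: A=5 T=10 G=6 C=2 → Tm = 2·15 + 4·8 = 62°C.
Reverse: A=5 T=10 G=3 C=5 → Tm = 2·15 + 4·8 = 62°C.
|ΔTm| = |62 − 62| = 0°C, ≤ 3°C.

|ΔTm| = 0°C; the pair is acceptable.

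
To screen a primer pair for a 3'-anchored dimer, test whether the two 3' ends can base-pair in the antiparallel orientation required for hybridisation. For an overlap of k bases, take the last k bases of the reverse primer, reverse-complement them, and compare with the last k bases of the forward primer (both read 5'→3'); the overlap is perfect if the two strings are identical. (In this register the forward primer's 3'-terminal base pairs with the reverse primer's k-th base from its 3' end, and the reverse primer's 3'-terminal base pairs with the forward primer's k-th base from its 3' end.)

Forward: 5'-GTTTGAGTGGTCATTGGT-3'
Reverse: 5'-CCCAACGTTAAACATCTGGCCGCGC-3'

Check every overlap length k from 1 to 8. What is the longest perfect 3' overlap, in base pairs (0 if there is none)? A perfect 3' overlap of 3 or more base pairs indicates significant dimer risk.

Last 8 bases (5'→3') — forward …TCATTGGT, reverse …GGCCGCGC.
Reverse complement of the reverse primer's last 8 bases: GCGCGGCC; its first k bases are the reverse complement of the reverse primer's last k bases, so a perfect k-base overlap needs the forward primer's last k bases to equal them.
Comparing (forward last k vs required): k=1: T vs G ✗; k=2: GT vs GC ✗; k=3: GGT vs GCG ✗; k=4: TGGT vs GCGC ✗; k=5: TTGGT vs GCGCG ✗; k=6: ATTGGT vs GCGCGG ✗; k=7: CATTGGT vs GCGCGGC ✗; k=8: TCATTGGT vs GCGCGGCC ✗.
No overlap length from 1 to 8 is perfect, so the longest perfect 3' overlap is 0.

Longest perfect overlap: 0 complementary base pairs; below the dimer-risk threshold (threshold 3).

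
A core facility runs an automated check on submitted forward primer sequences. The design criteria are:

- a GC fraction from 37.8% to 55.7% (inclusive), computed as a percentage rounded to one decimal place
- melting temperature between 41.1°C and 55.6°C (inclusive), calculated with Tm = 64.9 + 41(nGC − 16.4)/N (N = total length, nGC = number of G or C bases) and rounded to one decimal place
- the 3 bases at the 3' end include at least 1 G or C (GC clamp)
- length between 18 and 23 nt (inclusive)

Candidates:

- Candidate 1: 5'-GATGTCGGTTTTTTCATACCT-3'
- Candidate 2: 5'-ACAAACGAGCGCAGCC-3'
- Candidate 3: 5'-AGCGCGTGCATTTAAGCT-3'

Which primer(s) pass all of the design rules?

Candidate 1 (21 nt, A=3 T=10 G=4 C=4): GC 8/21 = 38.1% ✓; Tm = 64.9 + 41·(8 − 16.4)/21 = 48.5°C ✓; 3' end CCT has 2 G/C ✓; length 21 ✓ — passes.
Candidate 2 (16 nt, A=6 T=0 G=4 C=6): GC 10/16 = 62.5%, outside 37.8–55.7% ✗; Tm = 64.9 + 41·(10 − 16.4)/16 = 48.5°C ✓; 3' end GCC has 3 G/C ✓; length 16, outside 18–23 ✗ — fails.
Candidate 3 (18 nt, A=4 T=5 G=5 C=4): GC 9/18 = 50.0% ✓; Tm = 64.9 + 41·(9 − 16.4)/18 = 48.0°C ✓; 3' end GCT has 2 G/C ✓; length 18 ✓ — passes.

Candidate 1 and Candidate 3.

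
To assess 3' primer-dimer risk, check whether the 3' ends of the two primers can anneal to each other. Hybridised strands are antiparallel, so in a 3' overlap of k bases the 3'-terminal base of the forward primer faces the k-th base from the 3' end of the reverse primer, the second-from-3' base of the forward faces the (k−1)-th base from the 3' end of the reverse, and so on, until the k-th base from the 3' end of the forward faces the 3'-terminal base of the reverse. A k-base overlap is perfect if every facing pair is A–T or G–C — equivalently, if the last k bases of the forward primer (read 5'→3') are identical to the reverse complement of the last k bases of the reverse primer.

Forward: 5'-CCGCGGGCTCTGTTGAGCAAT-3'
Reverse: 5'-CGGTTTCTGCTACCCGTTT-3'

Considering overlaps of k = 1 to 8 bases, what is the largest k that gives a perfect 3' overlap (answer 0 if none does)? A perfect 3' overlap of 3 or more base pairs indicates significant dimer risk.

Last 8 bases (5'→3') — forward …TGAGCAAT, reverse …ACCCGTTT.
Reverse complement of the reverse primer's last 8 bases: AAACGGGT; its first k bases are the reverse complement of the reverse primer's last k bases, so a perfect k-base overlap needs the forward primer's last k bases to equal them.
Comparing (forward last k vs required): k=1: T vs A ✗; k=2: AT vs AA ✗; k=3: AAT vs AAA ✗; k=4: CAAT vs AAAC ✗; k=5: GCAAT vs AAACG ✗; k=6: AGCAAT vs AAACGG ✗; k=7: GAGCAAT vs AAACGGG ✗; k=8: TGAGCAAT vs AAACGGGT ✗.
No overlap length from 1 to 8 is perfect, so the longest perfect 3' overlap is 0.

Longest perfect overlap: 0 complementary base pairs; below the dimer-risk threshold (threshold 3).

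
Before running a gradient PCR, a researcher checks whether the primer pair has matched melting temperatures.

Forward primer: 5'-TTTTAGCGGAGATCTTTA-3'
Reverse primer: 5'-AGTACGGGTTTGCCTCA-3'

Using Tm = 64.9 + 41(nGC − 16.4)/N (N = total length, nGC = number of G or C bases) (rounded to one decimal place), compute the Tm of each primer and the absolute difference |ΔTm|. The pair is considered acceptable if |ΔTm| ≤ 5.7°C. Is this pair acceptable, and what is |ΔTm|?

Forward: G+C = 6, N = 18 → Tm = 64.9 + 41·(6 − 16.4)/18 = 41.2°C.
Reverse: G+C = 9, N = 17 → Tm = 64.9 + 41·(9 − 16.4)/17 = 47.1°C.
|ΔTm| = |41.2 − 47.1| = 5.9°C, > 5.7°C.

|ΔTm| = 5.9°C; the pair is not acceptable.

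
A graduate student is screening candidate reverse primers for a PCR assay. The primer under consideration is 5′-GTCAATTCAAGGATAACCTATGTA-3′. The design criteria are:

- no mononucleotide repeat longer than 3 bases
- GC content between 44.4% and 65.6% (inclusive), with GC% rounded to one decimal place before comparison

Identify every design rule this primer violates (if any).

Base counts: A=9, T=7, G=4, C=4 (length 24).
homopolymer run: longest run = 2 ✓
GC content: GC 8/24 = 33.3%, outside 44.4–65.6% ✗

Fails: GC content.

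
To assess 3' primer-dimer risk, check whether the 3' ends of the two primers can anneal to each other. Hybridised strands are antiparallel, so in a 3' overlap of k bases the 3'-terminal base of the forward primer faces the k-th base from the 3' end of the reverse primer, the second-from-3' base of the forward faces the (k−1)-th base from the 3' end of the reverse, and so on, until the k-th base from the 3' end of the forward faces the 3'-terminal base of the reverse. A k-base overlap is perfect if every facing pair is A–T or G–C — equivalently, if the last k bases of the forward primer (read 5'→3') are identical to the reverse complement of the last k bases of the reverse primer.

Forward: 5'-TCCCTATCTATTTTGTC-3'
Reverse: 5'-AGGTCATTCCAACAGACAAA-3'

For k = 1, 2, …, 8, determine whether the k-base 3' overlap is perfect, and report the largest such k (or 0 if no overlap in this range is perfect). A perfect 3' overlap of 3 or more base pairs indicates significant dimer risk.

Longest perfect overlap: 6 complementary base pairs; significant dimer risk (threshold 3).

Last 8 bases (5'→3') — forward …ATTTTGTC, reverse …CAGACAAA.
Reverse complement of the reverse primer's last 8 bases: TTTGTCTG; its first k bases are the reverse complement of the reverse primer's last k bases, so a perfect k-base overlap needs the forward primer's last k bases to equal them.
Comparing (forward last k vs required): k=1: C vs T ✗; k=2: TC vs TT ✗; k=3: GTC vs TTT ✗; k=4: TGTC vs TTTG ✗; k=5: TTGTC vs TTTGT ✗; k=6: TTTGTC vs TTTGTC ✓; k=7: TTTTGTC vs TTTGTCT ✗; k=8: ATTTTGTC vs TTTGTCTG ✗.
Only k = 6 is perfect, so the longest perfect 3' overlap is 6.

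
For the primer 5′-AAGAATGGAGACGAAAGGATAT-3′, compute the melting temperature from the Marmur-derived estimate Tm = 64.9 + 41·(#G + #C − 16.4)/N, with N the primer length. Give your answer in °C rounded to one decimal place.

49.2°C

Base counts: A=11, T=3, G=7, C=1; G+C = 8, N = 22.
Tm = 64.9 + 41·(8 − 16.4)/22 = 64.9 + -344.40/22 = 49.2°C.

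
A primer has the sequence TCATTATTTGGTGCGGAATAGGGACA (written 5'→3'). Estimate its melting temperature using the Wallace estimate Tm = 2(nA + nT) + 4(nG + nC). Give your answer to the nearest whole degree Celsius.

Base counts: A=7, T=8, G=8, C=3 (length 26).
Tm = 2·(7+8) + 4·(8+3) = 2·15 + 4·11 = 30 + 44 = 74°C.

74°C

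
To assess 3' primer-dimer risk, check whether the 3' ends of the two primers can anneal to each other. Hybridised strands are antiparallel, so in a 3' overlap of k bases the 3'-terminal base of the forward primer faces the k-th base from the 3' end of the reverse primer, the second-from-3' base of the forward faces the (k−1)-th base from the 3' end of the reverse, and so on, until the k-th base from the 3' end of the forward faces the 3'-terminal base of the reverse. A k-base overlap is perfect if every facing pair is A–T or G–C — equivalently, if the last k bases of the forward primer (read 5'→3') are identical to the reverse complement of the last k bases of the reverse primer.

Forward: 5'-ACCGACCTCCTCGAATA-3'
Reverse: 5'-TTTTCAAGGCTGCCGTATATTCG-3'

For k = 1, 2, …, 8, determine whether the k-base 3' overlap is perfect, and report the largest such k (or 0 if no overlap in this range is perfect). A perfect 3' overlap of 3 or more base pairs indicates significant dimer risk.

Longest perfect overlap: 6 complementary base pairs; significant dimer risk (threshold 3).

Last 8 bases (5'→3') — forward …CTCGAATA, reverse …TATATTCG.
Reverse complement of the reverse primer's last 8 bases: CGAATATA; its first k bases are the reverse complement of the reverse primer's last k bases, so a perfect k-base overlap needs the forward primer's last k bases to equal them.
Comparing (forward last k vs required): k=1: A vs C ✗; k=2: TA vs CG ✗; k=3: ATA vs CGA ✗; k=4: AATA vs CGAA ✗; k=5: GAATA vs CGAAT ✗; k=6: CGAATA vs CGAATA ✓; k=7: TCGAATA vs CGAATAT ✗; k=8: CTCGAATA vs CGAATATA ✗.
Only k = 6 is perfect, so the longest perfect 3' overlap is 6.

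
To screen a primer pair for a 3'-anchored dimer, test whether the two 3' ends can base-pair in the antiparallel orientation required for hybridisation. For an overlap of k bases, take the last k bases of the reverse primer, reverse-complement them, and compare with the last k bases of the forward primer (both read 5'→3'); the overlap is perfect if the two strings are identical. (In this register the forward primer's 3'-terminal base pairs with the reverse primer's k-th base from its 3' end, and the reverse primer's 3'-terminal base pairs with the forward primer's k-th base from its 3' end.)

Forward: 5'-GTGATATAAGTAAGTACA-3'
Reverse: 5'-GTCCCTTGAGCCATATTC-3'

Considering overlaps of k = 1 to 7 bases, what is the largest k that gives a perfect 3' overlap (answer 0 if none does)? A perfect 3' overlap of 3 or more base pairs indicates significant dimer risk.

Longest perfect overlap: 0 complementary base pairs; below the dimer-risk threshold (threshold 3).

Last 7 bases (5'→3') — forward …AAGTACA, reverse …CATATTC.
Reverse complement of the reverse primer's last 7 bases: GAATATG; its first k bases are the reverse complement of the reverse primer's last k bases, so a perfect k-base overlap needs the forward primer's last k bases to equal them.
Comparing (forward last k vs required): k=1: A vs G ✗; k=2: CA vs GA ✗; k=3: ACA vs GAA ✗; k=4: TACA vs GAAT ✗; k=5: GTACA vs GAATA ✗; k=6: AGTACA vs GAATAT ✗; k=7: AAGTACA vs GAATATG ✗.
No overlap length from 1 to 7 is perfect, so the longest perfect 3' overlap is 0.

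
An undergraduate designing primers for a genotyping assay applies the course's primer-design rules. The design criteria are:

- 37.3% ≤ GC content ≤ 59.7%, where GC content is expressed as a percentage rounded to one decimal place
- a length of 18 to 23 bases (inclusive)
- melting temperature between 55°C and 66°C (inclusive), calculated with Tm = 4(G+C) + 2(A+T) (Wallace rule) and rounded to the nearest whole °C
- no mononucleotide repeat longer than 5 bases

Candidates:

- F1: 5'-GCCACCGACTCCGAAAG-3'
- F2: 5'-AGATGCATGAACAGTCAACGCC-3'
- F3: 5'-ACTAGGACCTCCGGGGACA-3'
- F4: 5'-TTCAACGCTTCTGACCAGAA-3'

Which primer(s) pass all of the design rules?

F2 and F4.

F1 (17 nt, A=5 T=1 G=4 C=7): GC 11/17 = 64.7%, outside 37.3–59.7% ✗; length 17, outside 18–23 ✗; Tm = 2·6 + 4·11 = 56°C ✓; longest run = 3 ✓ — fails.
F2 (22 nt, A=8 T=3 G=5 C=6): GC 11/22 = 50.0% ✓; length 22 ✓; Tm = 2·11 + 4·11 = 66°C ✓; longest run = 2 ✓ — passes.
F3 (19 nt, A=5 T=2 G=6 C=6): GC 12/19 = 63.2%, outside 37.3–59.7% ✗; length 19 ✓; Tm = 2·7 + 4·12 = 62°C ✓; longest run = 4 ✓ — fails.
F4 (20 nt, A=6 T=5 G=3 C=6): GC 9/20 = 45.0% ✓; length 20 ✓; Tm = 2·11 + 4·9 = 58°C ✓; longest run = 2 ✓ — passes.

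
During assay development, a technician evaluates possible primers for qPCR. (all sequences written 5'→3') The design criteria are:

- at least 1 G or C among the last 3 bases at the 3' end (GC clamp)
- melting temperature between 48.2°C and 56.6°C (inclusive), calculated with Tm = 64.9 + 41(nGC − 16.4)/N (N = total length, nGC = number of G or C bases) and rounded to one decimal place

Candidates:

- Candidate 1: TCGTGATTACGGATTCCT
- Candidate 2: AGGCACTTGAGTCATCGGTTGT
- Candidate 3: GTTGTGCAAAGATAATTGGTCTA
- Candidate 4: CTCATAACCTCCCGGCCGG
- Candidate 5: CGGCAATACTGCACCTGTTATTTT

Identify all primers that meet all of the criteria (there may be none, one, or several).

Candidate 2 and Candidate 3.

Candidate 1 (18 nt, A=3 T=7 G=4 C=4): 3' end CCT has 2 G/C ✓; Tm = 64.9 + 41·(8 − 16.4)/18 = 45.8°C, outside 48.2–56.6°C ✗ — fails.
Candidate 2 (22 nt, A=4 T=7 G=7 C=4): 3' end TGT has 1 G/C ✓; Tm = 64.9 + 41·(11 − 16.4)/22 = 54.8°C ✓ — passes.
Candidate 3 (23 nt, A=7 T=8 G=6 C=2): 3' end CTA has 1 G/C ✓; Tm = 64.9 + 41·(8 − 16.4)/23 = 49.9°C ✓ — passes.
Candidate 4 (19 nt, A=3 T=3 G=4 C=9): 3' end CGG has 3 G/C ✓; Tm = 64.9 + 41·(13 − 16.4)/19 = 57.6°C, outside 48.2–56.6°C ✗ — fails.
Candidate 5 (24 nt, A=5 T=9 G=4 C=6): 3' end TTT has 0 G/C, need ≥1 ✗; Tm = 64.9 + 41·(10 − 16.4)/24 = 54.0°C ✓ — fails.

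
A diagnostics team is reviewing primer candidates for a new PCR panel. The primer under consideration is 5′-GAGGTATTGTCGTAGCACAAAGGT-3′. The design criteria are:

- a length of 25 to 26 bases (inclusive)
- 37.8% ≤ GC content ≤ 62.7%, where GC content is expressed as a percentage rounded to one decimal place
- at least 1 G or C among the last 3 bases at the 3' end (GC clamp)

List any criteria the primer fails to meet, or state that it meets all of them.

Base counts: A=7, T=6, G=8, C=3 (length 24).
length: length 24, outside 25–26 ✗
GC content: GC 11/24 = 45.8% ✓
GC clamp: 3' end GGT has 2 G/C ✓

Fails: length.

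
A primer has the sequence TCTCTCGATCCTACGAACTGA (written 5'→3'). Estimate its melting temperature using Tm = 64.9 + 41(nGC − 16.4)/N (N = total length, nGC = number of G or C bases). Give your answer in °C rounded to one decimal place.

52.4°C

Base counts: A=5, T=6, G=3, C=7; G+C = 10, N = 21.
Tm = 64.9 + 41·(10 − 16.4)/21 = 64.9 + -262.40/21 = 52.4°C.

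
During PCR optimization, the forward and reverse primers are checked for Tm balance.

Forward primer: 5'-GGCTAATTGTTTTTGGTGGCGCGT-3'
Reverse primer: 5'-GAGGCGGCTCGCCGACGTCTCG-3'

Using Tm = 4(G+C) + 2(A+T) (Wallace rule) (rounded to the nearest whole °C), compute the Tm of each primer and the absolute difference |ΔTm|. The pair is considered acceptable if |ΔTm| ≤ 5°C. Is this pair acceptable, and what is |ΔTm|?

|ΔTm| = 6°C; the pair is not acceptable.

Forward: A=2 T=10 G=9 C=3 → Tm = 2·12 + 4·12 = 72°C.
Reverse: A=2 T=3 G=9 C=8 → Tm = 2·5 + 4·17 = 78°C.
|ΔTm| = |72 − 78| = 6°C, > 5°C.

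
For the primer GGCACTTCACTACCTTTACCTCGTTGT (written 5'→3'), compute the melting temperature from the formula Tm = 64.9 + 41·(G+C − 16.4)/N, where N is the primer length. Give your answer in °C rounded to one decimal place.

59.7°C

Base counts: A=4, T=10, G=4, C=9; G+C = 13, N = 27.
Tm = 64.9 + 41·(13 − 16.4)/27 = 64.9 + -139.40/27 = 59.7°C.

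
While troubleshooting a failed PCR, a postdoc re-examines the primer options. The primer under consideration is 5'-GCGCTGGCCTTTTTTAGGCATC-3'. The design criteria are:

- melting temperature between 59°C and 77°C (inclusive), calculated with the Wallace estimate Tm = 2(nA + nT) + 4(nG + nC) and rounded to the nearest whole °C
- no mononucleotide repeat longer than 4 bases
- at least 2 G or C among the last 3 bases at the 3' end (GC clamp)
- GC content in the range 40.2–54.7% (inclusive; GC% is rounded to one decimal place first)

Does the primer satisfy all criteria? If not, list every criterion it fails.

Base counts: A=2, T=8, G=6, C=6 (length 22).
Tm: Tm = 2·10 + 4·12 = 68°C ✓
homopolymer run: longest run = 6, exceeds 4 ✗
GC clamp: 3' end ATC has 1 G/C, need ≥2 ✗
GC content: GC 12/22 = 54.5% ✓

Fails: homopolymer run, GC clamp.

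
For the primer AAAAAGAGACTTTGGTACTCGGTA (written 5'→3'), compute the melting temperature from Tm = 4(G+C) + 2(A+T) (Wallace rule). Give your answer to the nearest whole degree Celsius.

Base counts: A=9, T=6, G=6, C=3 (length 24).
Tm = 2·(9+6) + 4·(6+3) = 2·15 + 4·9 = 30 + 36 = 66°C.

66°C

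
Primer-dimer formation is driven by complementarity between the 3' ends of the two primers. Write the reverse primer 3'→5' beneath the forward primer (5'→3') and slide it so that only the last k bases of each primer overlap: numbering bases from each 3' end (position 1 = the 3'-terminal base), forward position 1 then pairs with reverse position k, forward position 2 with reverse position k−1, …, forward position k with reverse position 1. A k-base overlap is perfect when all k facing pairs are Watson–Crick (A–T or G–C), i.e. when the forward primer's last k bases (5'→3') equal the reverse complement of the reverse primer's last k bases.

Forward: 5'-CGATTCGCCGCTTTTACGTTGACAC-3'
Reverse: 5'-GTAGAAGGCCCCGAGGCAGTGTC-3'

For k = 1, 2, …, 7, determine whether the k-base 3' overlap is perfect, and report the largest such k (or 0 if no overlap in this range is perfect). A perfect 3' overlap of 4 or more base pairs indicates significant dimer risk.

Last 7 bases (5'→3') — forward …TTGACAC, reverse …CAGTGTC.
Reverse complement of the reverse primer's last 7 bases: GACACTG; its first k bases are the reverse complement of the reverse primer's last k bases, so a perfect k-base overlap needs the forward primer's last k bases to equal them.
Comparing (forward last k vs required): k=1: C vs G ✗; k=2: AC vs GA ✗; k=3: CAC vs GAC ✗; k=4: ACAC vs GACA ✗; k=5: GACAC vs GACAC ✓; k=6: TGACAC vs GACACT ✗; k=7: TTGACAC vs GACACTG ✗.
Only k = 5 is perfect, so the longest perfect 3' overlap is 5.

Longest perfect overlap: 5 complementary base pairs; significant dimer risk (threshold 4).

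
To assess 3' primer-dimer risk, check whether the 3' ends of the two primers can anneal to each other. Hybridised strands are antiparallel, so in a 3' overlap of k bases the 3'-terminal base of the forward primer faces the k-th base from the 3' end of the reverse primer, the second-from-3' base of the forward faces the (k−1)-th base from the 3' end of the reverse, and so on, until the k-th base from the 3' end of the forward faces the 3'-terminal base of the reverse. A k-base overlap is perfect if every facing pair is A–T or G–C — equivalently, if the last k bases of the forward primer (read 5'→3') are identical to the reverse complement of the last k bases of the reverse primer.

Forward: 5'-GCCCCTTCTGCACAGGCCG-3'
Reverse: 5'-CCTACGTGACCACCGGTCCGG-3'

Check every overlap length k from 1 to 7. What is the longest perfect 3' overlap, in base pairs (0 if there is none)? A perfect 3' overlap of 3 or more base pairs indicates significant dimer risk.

Last 7 bases (5'→3') — forward …CAGGCCG, reverse …GGTCCGG.
Reverse complement of the reverse primer's last 7 bases: CCGGACC; its first k bases are the reverse complement of the reverse primer's last k bases, so a perfect k-base overlap needs the forward primer's last k bases to equal them.
Comparing (forward last k vs required): k=1: G vs C ✗; k=2: CG vs CC ✗; k=3: CCG vs CCG ✓; k=4: GCCG vs CCGG ✗; k=5: GGCCG vs CCGGA ✗; k=6: AGGCCG vs CCGGAC ✗; k=7: CAGGCCG vs CCGGACC ✗.
Only k = 3 is perfect, so the longest perfect 3' overlap is 3.

Longest perfect overlap: 3 complementary base pairs; significant dimer risk (threshold 3).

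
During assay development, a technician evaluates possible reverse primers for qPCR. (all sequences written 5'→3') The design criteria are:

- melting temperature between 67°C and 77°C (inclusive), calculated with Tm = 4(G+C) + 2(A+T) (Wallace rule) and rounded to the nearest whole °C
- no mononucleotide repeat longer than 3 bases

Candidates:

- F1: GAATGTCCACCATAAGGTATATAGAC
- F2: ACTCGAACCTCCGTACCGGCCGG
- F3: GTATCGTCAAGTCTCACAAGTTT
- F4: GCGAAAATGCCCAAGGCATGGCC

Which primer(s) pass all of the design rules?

F1 only.

F1 (26 nt, A=10 T=6 G=5 C=5): Tm = 2·16 + 4·10 = 72°C ✓; longest run = 2 ✓ — passes.
F2 (23 nt, A=4 T=3 G=6 C=10): Tm = 2·7 + 4·16 = 78°C, outside 67–77°C ✗; longest run = 2 ✓ — fails.
F3 (23 nt, A=6 T=8 G=4 C=5): Tm = 2·14 + 4·9 = 64°C, outside 67–77°C ✗; longest run = 3 ✓ — fails.
F4 (23 nt, A=7 T=2 G=7 C=7): Tm = 2·9 + 4·14 = 74°C ✓; longest run = 4, exceeds 3 ✗ — fails.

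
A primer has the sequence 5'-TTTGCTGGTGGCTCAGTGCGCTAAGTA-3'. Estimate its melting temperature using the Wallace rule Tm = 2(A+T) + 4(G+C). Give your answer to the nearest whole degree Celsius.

Base counts: A=4, T=9, G=9, C=5 (length 27).
Tm = 2·(4+9) + 4·(9+5) = 2·13 + 4·14 = 26 + 56 = 82°C.

82°C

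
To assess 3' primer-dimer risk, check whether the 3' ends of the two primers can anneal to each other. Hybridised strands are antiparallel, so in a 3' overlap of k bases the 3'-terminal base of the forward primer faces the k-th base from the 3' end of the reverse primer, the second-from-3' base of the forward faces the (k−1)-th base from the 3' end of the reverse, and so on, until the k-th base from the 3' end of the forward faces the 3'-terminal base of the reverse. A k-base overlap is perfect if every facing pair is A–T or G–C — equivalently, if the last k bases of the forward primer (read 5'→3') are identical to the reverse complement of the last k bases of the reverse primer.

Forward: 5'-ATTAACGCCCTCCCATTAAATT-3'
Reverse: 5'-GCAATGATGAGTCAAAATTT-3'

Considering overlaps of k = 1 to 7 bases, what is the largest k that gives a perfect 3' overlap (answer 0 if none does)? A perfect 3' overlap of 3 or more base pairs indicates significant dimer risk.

Last 7 bases (5'→3') — forward …TTAAATT, reverse …AAAATTT.
Reverse complement of the reverse primer's last 7 bases: AAATTTT; its first k bases are the reverse complement of the reverse primer's last k bases, so a perfect k-base overlap needs the forward primer's last k bases to equal them.
Comparing (forward last k vs required): k=1: T vs A ✗; k=2: TT vs AA ✗; k=3: ATT vs AAA ✗; k=4: AATT vs AAAT ✗; k=5: AAATT vs AAATT ✓; k=6: TAAATT vs AAATTT ✗; k=7: TTAAATT vs AAATTTT ✗.
Only k = 5 is perfect, so the longest perfect 3' overlap is 5.

Longest perfect overlap: 5 complementary base pairs; significant dimer risk (threshold 3).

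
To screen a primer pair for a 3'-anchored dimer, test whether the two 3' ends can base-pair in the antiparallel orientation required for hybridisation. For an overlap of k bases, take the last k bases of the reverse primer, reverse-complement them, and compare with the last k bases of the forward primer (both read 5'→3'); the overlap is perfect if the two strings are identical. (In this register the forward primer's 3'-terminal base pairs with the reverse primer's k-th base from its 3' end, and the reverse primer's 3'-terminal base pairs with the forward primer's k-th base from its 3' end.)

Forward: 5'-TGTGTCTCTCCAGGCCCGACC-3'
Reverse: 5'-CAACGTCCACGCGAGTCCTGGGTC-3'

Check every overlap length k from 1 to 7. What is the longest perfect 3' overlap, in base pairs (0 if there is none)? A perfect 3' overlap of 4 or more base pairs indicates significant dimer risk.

Longest perfect overlap: 4 complementary base pairs; significant dimer risk (threshold 4).

Last 7 bases (5'→3') — forward …CCCGACC, reverse …CTGGGTC.
Reverse complement of the reverse primer's last 7 bases: GACCCAG; its first k bases are the reverse complement of the reverse primer's last k bases, so a perfect k-base overlap needs the forward primer's last k bases to equal them.
Comparing (forward last k vs required): k=1: C vs G ✗; k=2: CC vs GA ✗; k=3: ACC vs GAC ✗; k=4: GACC vs GACC ✓; k=5: CGACC vs GACCC ✗; k=6: CCGACC vs GACCCA ✗; k=7: CCCGACC vs GACCCAG ✗.
Only k = 4 is perfect, so the longest perfect 3' overlap is 4.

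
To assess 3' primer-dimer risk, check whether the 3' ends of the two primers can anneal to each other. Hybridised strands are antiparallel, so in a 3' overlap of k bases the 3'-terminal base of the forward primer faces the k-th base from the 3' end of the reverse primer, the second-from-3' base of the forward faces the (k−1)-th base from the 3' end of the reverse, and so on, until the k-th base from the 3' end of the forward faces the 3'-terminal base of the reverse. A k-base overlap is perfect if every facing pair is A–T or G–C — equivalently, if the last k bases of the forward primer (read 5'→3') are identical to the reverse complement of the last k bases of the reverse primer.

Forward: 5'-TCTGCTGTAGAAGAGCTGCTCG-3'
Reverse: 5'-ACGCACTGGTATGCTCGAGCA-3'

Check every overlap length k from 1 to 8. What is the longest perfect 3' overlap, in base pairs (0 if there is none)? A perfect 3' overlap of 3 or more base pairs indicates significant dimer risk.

Longest perfect overlap: 6 complementary base pairs; significant dimer risk (threshold 3).

Last 8 bases (5'→3') — forward …GCTGCTCG, reverse …CTCGAGCA.
Reverse complement of the reverse primer's last 8 bases: TGCTCGAG; its first k bases are the reverse complement of the reverse primer's last k bases, so a perfect k-base overlap needs the forward primer's last k bases to equal them.
Comparing (forward last k vs required): k=1: G vs T ✗; k=2: CG vs TG ✗; k=3: TCG vs TGC ✗; k=4: CTCG vs TGCT ✗; k=5: GCTCG vs TGCTC ✗; k=6: TGCTCG vs TGCTCG ✓; k=7: CTGCTCG vs TGCTCGA ✗; k=8: GCTGCTCG vs TGCTCGAG ✗.
Only k = 6 is perfect, so the longest perfect 3' overlap is 6.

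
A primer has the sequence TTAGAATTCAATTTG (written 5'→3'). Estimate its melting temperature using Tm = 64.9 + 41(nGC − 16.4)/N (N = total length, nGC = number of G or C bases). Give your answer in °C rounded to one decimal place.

Base counts: A=5, T=7, G=2, C=1; G+C = 3, N = 15.
Tm = 64.9 + 41·(3 − 16.4)/15 = 64.9 + -549.40/15 = 28.3°C.

28.3°C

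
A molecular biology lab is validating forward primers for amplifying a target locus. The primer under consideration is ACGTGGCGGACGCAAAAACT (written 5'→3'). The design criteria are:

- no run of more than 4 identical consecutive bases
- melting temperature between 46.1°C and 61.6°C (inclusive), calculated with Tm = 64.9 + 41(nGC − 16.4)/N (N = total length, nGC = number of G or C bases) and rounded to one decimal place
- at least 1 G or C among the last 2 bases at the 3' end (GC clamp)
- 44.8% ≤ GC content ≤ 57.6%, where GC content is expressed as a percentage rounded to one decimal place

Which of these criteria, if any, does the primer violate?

Base counts: A=7, T=2, G=6, C=5 (length 20).
homopolymer run: longest run = 5, exceeds 4 ✗
Tm: Tm = 64.9 + 41·(11 − 16.4)/20 = 53.8°C ✓
GC clamp: 3' end CT has 1 G/C ✓
GC content: GC 11/20 = 55.0% ✓

Fails: homopolymer run.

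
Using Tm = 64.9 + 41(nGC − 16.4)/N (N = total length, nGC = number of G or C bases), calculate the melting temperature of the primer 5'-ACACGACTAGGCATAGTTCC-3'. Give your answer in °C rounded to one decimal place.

51.8°C

Base counts: A=6, T=4, G=4, C=6; G+C = 10, N = 20.
Tm = 64.9 + 41·(10 − 16.4)/20 = 64.9 + -262.40/20 = 51.8°C.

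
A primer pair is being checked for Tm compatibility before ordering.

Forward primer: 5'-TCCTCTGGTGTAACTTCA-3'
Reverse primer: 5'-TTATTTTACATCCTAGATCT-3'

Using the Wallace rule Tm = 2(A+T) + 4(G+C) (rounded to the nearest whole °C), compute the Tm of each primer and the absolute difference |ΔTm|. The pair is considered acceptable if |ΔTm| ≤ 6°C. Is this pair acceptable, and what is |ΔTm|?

Forward: A=3 T=7 G=3 C=5 → Tm = 2·10 + 4·8 = 52°C.
Reverse: A=5 T=10 G=1 C=4 → Tm = 2·15 + 4·5 = 50°C.
|ΔTm| = |52 − 50| = 2°C, ≤ 6°C.

|ΔTm| = 2°C; the pair is acceptable.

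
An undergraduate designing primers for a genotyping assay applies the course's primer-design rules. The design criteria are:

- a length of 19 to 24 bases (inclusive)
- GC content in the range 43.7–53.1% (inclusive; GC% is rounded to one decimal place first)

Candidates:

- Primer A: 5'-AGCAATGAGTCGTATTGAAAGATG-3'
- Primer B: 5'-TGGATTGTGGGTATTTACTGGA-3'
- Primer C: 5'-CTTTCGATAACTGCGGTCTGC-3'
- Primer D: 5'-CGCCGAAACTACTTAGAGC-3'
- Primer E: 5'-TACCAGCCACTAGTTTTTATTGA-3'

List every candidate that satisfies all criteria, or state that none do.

Primer A (24 nt, A=9 T=6 G=7 C=2): length 24 ✓; GC 9/24 = 37.5%, outside 43.7–53.1% ✗ — fails.
Primer B (22 nt, A=4 T=9 G=8 C=1): length 22 ✓; GC 9/22 = 40.9%, outside 43.7–53.1% ✗ — fails.
Primer C (21 nt, A=3 T=7 G=5 C=6): length 21 ✓; GC 11/21 = 52.4% ✓ — passes.
Primer D (19 nt, A=6 T=3 G=4 C=6): length 19 ✓; GC 10/19 = 52.6% ✓ — passes.
Primer E (23 nt, A=6 T=9 G=3 C=5): length 23 ✓; GC 8/23 = 34.8%, outside 43.7–53.1% ✗ — fails.

Primer C and Primer D.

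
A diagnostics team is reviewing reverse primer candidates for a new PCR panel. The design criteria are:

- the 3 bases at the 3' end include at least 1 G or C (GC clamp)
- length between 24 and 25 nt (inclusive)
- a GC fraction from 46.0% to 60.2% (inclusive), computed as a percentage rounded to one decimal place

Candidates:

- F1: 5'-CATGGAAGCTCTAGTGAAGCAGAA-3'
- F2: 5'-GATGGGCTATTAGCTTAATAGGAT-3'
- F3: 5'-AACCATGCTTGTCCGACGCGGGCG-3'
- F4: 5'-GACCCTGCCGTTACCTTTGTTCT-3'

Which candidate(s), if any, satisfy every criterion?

F1 (24 nt, A=9 T=4 G=7 C=4): 3' end GAA has 1 G/C ✓; length 24 ✓; GC 11/24 = 45.8%, outside 46.0–60.2% ✗ — fails.
F2 (24 nt, A=7 T=8 G=7 C=2): 3' end GAT has 1 G/C ✓; length 24 ✓; GC 9/24 = 37.5%, outside 46.0–60.2% ✗ — fails.
F3 (24 nt, A=4 T=4 G=8 C=8): 3' end GCG has 3 G/C ✓; length 24 ✓; GC 16/24 = 66.7%, outside 46.0–60.2% ✗ — fails.
F4 (23 nt, A=2 T=9 G=4 C=8): 3' end TCT has 1 G/C ✓; length 23, outside 24–25 ✗; GC 12/23 = 52.2% ✓ — fails.

None of the candidates satisfy all criteria.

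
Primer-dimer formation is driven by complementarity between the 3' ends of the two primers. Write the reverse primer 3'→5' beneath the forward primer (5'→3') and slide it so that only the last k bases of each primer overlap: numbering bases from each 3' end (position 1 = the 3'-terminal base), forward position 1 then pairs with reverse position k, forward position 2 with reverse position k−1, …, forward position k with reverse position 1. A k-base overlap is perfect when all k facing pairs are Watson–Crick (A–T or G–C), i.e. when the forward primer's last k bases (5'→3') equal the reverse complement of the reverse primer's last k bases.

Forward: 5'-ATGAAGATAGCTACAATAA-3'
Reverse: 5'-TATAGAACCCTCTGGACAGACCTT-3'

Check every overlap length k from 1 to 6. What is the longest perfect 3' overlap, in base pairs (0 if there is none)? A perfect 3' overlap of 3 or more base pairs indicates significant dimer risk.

Longest perfect overlap: 2 complementary base pairs; below the dimer-risk threshold (threshold 3).

Last 6 bases (5'→3') — forward …CAATAA, reverse …GACCTT.
Reverse complement of the reverse primer's last 6 bases: AAGGTC; its first k bases are the reverse complement of the reverse primer's last k bases, so a perfect k-base overlap needs the forward primer's last k bases to equal them.
Comparing (forward last k vs required): k=1: A vs A ✓; k=2: AA vs AA ✓; k=3: TAA vs AAG ✗; k=4: ATAA vs AAGG ✗; k=5: AATAA vs AAGGT ✗; k=6: CAATAA vs AAGGTC ✗.
Perfect overlaps at k = 1, 2; the largest is 2.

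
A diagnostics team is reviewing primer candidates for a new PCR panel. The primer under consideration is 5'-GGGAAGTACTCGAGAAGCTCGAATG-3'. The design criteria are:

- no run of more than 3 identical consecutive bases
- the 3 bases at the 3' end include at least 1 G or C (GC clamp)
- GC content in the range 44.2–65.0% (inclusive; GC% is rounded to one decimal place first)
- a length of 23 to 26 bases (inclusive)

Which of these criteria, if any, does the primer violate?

Base counts: A=8, T=4, G=9, C=4 (length 25).
homopolymer run: longest run = 3 ✓
GC clamp: 3' end ATG has 1 G/C ✓
GC content: GC 13/25 = 52.0% ✓
length: length 25 ✓

Meets all criteria.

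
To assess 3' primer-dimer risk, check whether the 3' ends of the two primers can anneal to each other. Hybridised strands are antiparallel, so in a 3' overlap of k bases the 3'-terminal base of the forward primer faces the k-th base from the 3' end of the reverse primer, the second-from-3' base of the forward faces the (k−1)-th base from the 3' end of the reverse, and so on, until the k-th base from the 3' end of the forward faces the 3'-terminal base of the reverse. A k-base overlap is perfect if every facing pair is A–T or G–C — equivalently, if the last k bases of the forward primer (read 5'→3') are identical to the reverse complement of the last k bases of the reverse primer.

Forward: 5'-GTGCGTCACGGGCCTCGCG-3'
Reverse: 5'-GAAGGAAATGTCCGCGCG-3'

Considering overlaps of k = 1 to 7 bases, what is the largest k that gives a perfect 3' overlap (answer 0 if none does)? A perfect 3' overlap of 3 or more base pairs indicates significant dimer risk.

Longest perfect overlap: 4 complementary base pairs; significant dimer risk (threshold 3).

Last 7 bases (5'→3') — forward …CCTCGCG, reverse …CCGCGCG.
Reverse complement of the reverse primer's last 7 bases: CGCGCGG; its first k bases are the reverse complement of the reverse primer's last k bases, so a perfect k-base overlap needs the forward primer's last k bases to equal them.
Comparing (forward last k vs required): k=1: G vs C ✗; k=2: CG vs CG ✓; k=3: GCG vs CGC ✗; k=4: CGCG vs CGCG ✓; k=5: TCGCG vs CGCGC ✗; k=6: CTCGCG vs CGCGCG ✗; k=7: CCTCGCG vs CGCGCGG ✗.
Perfect overlaps at k = 2, 4; the largest is 4.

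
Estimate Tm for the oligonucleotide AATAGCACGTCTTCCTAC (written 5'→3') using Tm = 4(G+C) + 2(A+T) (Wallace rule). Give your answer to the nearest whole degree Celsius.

Base counts: A=5, T=5, G=2, C=6 (length 18).
Tm = 2·(5+5) + 4·(2+6) = 2·10 + 4·8 = 20 + 32 = 52°C.

52°C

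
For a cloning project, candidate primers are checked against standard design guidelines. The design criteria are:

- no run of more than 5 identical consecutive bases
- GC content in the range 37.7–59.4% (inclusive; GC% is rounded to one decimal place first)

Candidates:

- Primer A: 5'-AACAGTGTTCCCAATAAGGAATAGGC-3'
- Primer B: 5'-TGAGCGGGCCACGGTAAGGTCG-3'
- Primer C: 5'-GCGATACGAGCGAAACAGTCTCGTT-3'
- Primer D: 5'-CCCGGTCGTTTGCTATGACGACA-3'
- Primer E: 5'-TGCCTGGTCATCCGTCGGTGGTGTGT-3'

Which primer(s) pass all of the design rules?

Primer A, Primer C and Primer D.

Primer A (26 nt, A=10 T=5 G=6 C=5): longest run = 3 ✓; GC 11/26 = 42.3% ✓ — passes.
Primer B (22 nt, A=4 T=3 G=10 C=5): longest run = 3 ✓; GC 15/22 = 68.2%, outside 37.7–59.4% ✗ — fails.
Primer C (25 nt, A=7 T=5 G=7 C=6): longest run = 3 ✓; GC 13/25 = 52.0% ✓ — passes.
Primer D (23 nt, A=4 T=6 G=6 C=7): longest run = 3 ✓; GC 13/23 = 56.5% ✓ — passes.
Primer E (26 nt, A=1 T=9 G=10 C=6): longest run = 2 ✓; GC 16/26 = 61.5%, outside 37.7–59.4% ✗ — fails.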